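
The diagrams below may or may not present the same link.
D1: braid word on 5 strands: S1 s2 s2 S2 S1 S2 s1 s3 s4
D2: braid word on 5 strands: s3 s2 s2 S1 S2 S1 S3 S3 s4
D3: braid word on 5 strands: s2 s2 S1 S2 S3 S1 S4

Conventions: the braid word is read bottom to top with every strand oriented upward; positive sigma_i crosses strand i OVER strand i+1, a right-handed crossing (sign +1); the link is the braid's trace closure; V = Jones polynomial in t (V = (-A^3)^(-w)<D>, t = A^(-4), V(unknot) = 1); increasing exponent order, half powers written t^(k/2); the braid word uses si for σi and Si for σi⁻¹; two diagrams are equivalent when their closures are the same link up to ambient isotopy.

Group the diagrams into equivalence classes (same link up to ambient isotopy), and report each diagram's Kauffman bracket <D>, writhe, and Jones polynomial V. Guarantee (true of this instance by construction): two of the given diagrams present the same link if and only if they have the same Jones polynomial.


grouping into links: {D1, D2, D3}
V(D1) = -t^(-1/2) - t^(1/2)  (w +1, c 9, <D> = A + A^5)
V(D2) = -t^(-1/2) - t^(1/2)  (w -1, c 9, <D> = A^-5 + A^-1)
D3 (bracket A^-11 + A^-7; 7 crossings at w = -3): V = -t^(-1/2) - t^(1/2)
why: one V(t) for all 3 diagrams — one class (guaranteed)


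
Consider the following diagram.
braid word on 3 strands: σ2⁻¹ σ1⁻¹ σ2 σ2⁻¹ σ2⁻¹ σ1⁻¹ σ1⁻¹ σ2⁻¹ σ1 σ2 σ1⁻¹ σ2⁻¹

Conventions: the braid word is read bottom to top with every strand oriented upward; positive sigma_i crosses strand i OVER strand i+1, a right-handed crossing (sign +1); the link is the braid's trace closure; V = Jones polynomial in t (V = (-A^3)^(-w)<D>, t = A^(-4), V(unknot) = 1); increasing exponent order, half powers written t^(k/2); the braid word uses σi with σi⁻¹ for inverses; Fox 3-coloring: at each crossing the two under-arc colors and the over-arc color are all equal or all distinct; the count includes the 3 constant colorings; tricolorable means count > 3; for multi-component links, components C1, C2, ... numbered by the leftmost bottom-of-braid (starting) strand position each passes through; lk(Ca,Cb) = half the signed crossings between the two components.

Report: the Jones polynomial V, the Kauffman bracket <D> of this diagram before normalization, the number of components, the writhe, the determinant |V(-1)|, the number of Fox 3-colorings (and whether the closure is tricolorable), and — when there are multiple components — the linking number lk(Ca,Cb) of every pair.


V(t) = t^-8 - 2t^-7 + t^-6 - 2t^-5 + 2t^-4 + t^-2
bracket: A^-10 + 2A^-2 - 2A^2 + A^6 - 2A^10 + A^14, w = -6
1 component, writhe -6, over 12 crossings
det 9, colorings 27 of 3^12 — tricolorable
observation: w = -6 (over 12 crossings) is diagram-only; (-A^3)^(6) removes it from V


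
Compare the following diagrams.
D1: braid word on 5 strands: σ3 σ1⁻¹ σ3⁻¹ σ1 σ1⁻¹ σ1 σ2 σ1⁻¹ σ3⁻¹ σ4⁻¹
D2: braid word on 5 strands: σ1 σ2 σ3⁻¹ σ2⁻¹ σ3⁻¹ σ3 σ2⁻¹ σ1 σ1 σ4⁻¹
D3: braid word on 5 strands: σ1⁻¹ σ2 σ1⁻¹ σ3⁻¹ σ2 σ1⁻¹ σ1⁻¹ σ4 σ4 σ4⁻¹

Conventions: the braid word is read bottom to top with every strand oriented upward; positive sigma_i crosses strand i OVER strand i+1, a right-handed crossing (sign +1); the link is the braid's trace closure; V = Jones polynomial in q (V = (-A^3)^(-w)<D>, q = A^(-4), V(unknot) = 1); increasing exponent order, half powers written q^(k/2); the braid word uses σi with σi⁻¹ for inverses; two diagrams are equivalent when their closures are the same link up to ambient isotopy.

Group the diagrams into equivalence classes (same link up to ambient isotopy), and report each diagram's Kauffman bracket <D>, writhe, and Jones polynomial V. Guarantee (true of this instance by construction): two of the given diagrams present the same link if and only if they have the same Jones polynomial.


equivalence classes: {D1} | {D2} | {D3}
D1 (bracket A^-6; 10 crossings at w = -2): V = 1
D2 (bracket -A^-16 + A^-12 + A^-4; 10 crossings at w = 0): V = q + q^3 - q^4
V(D3) = q^-5 - 2q^-4 + 2q^-3 - 2q^-2 + 2q^-1 - 1 + q  (w -2, c 10, <D> = A^-10 - A^-6 + 2A^-2 - 2A^2 + 2A^6 - 2A^10 + A^14)
observation: 3 classes among 3 diagrams; unequal V(q) rules out equality


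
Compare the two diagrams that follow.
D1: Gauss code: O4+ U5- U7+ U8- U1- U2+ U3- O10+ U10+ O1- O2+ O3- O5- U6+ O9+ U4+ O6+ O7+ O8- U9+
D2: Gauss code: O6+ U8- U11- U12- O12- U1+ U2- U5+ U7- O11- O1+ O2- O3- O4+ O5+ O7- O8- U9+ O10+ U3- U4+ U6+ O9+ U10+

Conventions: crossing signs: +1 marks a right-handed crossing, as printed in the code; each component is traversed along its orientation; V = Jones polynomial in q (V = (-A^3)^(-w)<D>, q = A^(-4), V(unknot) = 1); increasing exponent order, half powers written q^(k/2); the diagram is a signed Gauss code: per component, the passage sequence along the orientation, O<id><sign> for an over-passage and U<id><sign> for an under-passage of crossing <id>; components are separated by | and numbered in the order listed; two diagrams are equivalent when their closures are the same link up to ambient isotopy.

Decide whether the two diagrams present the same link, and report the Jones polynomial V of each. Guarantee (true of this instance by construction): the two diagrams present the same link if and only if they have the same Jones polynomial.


same link: yes
V(D1) = q + q^3 - q^4  [10 crossings, <D> = -A^-10 + A^-6 + A^2, w = +2]
D2 (bracket -A^-16 + A^-12 + A^-4; 12 crossings at w = 0): V = q + q^3 - q^4
note: all 2 diagrams share one V(q), hence one class


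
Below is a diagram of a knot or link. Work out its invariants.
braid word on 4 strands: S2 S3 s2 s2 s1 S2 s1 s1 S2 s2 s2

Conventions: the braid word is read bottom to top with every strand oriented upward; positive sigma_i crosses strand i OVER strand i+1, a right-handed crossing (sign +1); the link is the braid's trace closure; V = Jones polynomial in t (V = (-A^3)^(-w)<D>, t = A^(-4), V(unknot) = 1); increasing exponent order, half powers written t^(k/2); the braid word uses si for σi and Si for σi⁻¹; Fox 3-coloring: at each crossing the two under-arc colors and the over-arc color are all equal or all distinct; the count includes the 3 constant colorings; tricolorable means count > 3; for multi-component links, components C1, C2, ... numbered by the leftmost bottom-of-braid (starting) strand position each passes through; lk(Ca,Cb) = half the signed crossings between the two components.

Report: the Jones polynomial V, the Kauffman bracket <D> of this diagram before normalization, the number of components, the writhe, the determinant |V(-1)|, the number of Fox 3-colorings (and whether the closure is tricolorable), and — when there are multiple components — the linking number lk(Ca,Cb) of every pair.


V = t - t^2 + 2t^3 - t^4 + t^5 - t^6
<D> = A^-15 - A^-11 + A^-7 - 2A^-3 + A - A^5 (w = +3)
1 component over 11 crossings, w = +3
3 Fox colorings among 3^11, |V(-1)| = 7: not tricolorable
why: w = +3 (over 11 crossings) is diagram-only; (-A^3)^(-3) removes it from V


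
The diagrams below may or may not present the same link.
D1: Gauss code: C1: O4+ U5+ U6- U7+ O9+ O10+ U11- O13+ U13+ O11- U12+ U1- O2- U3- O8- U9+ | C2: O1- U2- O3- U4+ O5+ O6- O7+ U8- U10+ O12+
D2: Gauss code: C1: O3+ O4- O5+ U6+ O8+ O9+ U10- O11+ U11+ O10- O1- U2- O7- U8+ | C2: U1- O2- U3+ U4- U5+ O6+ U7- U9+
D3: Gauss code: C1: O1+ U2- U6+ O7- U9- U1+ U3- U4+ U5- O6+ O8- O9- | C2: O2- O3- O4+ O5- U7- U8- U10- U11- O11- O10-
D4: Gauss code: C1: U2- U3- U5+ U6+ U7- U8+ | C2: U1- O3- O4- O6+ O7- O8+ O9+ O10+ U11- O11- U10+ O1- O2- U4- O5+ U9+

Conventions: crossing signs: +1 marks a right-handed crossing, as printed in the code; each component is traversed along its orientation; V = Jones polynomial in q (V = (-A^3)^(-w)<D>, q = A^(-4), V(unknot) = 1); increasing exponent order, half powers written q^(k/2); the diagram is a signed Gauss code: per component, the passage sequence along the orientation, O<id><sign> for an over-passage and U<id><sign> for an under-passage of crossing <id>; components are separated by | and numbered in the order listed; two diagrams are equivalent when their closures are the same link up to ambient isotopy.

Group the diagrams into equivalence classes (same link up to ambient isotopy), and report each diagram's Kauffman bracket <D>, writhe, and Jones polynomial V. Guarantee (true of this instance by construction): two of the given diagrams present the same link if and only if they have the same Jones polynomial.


grouping into links: {D1, D2} | {D3} | {D4}
V(D1) = -q^(-3/2) + q^(-1/2) - 2q^(1/2) + q^(3/2) - 2q^(5/2) + q^(7/2)  (w +1, c 13, <D> = -A^-11 + 2A^-7 - A^-3 + 2A - A^5 + A^9)
V(D2) = -q^(-3/2) + q^(-1/2) - 2q^(1/2) + q^(3/2) - 2q^(5/2) + q^(7/2)  [11 crossings, <D> = -A^-11 + 2A^-7 - A^-3 + 2A - A^5 + A^9, w = +1]
V(D3) = -q^(-9/2) - q^(-5/2) + q^(-3/2) - q^(-1/2)  (w -5, c 11, <D> = A^-13 - A^-9 + A^-5 + A^3)
V(D4) = -q^(-1/2) - q^(1/2)  [11 crossings, <D> = A^-5 + A^-1, w = -1]
why: V(q) takes 3 values over 4 diagrams, fixing the grouping


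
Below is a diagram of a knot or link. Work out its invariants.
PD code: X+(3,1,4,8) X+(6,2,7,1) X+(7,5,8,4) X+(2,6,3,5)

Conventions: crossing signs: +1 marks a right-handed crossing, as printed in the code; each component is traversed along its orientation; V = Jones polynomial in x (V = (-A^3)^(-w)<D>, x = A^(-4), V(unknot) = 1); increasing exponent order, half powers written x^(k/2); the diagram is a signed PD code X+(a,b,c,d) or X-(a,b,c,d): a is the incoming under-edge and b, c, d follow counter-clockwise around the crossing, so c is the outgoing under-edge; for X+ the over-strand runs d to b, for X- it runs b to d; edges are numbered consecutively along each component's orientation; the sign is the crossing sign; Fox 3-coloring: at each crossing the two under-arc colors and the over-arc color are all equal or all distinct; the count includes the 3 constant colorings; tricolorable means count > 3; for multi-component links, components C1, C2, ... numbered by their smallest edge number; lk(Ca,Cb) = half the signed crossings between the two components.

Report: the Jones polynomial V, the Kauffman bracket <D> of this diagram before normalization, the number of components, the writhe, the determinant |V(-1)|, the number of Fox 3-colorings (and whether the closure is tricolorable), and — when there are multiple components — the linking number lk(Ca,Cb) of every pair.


V(x) = x + x^3 - x^4
bracket: -A^-4 + 1 + A^8, w = +4
1 component, writhe +4, over 4 crossings
det 3, colorings 9 of 3^4 — tricolorable
observation: the span of V is 3, forcing >= 3 crossings in any diagram


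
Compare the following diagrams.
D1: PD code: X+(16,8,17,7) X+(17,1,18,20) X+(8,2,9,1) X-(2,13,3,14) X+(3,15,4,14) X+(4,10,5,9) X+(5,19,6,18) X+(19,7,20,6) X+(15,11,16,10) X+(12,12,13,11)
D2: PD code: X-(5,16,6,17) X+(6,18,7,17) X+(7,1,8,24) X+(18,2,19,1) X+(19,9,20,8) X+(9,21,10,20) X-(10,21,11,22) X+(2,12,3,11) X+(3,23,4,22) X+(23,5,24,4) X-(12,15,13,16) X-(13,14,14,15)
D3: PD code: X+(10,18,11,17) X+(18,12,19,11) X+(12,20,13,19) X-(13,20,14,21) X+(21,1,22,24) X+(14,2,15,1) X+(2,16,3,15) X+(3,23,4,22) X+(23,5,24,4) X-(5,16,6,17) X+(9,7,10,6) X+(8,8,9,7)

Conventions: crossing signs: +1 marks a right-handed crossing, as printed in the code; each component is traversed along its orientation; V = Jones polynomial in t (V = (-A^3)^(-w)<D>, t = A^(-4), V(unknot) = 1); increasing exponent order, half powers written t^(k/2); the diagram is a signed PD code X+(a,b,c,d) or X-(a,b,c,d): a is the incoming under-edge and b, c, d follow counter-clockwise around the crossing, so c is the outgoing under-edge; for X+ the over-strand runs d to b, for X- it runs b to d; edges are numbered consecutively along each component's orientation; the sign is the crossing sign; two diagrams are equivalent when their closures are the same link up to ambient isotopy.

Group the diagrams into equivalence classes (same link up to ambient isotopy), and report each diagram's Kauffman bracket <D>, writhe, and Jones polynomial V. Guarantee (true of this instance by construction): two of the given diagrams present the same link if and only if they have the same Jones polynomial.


grouping into links: {D1, D2, D3}
V(D1) = t^2 + t^4 - t^5 + t^6 - t^7  (w +8, c 10, <D> = -A^-4 + 1 - A^4 + A^8 + A^16)
D2 (bracket -A^-16 + A^-12 - A^-8 + A^-4 + A^4; 12 crossings at w = +4): V = t^2 + t^4 - t^5 + t^6 - t^7
V(D3) = t^2 + t^4 - t^5 + t^6 - t^7  (w +8, c 12, <D> = -A^-4 + 1 - A^4 + A^8 + A^16)
key observation: one V(t) for all 3 diagrams — one class (guaranteed)


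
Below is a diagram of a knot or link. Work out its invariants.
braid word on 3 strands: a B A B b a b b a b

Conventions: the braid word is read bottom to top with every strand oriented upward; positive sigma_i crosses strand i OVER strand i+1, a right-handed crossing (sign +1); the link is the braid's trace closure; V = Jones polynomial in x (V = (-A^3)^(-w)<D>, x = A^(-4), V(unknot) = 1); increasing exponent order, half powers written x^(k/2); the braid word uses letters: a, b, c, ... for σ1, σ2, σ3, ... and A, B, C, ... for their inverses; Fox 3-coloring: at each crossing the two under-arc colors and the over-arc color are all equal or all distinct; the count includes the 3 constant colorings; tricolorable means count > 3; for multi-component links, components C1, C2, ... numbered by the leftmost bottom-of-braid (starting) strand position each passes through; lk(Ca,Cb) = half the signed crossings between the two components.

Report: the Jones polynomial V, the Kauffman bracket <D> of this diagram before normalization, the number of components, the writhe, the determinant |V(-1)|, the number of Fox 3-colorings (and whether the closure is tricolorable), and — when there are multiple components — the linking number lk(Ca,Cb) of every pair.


V(x) = x + x^3 - x^4
bracket: -A^-4 + 1 + A^8, w = +4
1 component, writhe +4, over 10 crossings
det 3, colorings 9 of 3^10 — tricolorable
observation: inverse pairs cancel, leaving σ1 σ2 σ1 σ2


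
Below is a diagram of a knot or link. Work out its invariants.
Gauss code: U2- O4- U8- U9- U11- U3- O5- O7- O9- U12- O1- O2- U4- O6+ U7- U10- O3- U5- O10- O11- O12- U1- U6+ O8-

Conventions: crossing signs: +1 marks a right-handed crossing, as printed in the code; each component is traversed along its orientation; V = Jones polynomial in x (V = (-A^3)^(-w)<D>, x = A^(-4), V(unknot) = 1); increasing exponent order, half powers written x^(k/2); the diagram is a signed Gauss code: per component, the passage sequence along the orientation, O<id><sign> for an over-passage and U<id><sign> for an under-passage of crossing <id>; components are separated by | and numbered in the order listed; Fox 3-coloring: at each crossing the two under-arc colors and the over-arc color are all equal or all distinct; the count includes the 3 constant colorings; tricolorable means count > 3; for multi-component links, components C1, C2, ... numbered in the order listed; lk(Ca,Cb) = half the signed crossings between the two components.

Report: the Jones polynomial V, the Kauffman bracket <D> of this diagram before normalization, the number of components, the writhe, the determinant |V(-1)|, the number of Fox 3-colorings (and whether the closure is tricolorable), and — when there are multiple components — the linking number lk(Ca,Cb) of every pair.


Jones polynomial: V(x) = -x^-12 + 2x^-11 - 3x^-10 + 4x^-9 - 5x^-8 + 4x^-7 - 3x^-6 + 3x^-5 - x^-4 + x^-3
<D> = A^-18 - A^-14 + 3A^-10 - 3A^-6 + 4A^-2 - 5A^2 + 4A^6 - 3A^10 + 2A^14 - A^18; writhe -10
components 1, writhe -10 (12 crossings)
3-colorings: 9 of 3^12, det 27 — tricolorable
note: det 27 = |V(-1)|; divisible by 3, so tricolorable


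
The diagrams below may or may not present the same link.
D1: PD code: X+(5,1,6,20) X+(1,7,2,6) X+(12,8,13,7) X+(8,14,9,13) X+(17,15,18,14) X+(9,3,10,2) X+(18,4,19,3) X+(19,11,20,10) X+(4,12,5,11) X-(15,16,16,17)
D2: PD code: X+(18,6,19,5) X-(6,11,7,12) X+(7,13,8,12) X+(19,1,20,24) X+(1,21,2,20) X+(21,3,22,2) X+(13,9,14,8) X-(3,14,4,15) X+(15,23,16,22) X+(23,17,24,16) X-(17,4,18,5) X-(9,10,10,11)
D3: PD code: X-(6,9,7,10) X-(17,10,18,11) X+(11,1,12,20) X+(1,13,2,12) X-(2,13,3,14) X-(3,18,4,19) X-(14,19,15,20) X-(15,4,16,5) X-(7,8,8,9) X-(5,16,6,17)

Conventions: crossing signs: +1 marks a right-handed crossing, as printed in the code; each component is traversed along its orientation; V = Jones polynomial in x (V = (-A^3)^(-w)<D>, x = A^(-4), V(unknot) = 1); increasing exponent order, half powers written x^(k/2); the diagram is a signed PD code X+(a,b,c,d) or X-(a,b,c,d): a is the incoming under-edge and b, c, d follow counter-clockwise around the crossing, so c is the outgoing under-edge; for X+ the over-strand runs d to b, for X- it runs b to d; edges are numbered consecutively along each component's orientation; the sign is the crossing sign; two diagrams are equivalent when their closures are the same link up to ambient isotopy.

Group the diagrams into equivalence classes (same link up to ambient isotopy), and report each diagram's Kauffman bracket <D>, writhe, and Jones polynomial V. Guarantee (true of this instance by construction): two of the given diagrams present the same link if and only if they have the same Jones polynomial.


grouping into links: {D1} | {D2} | {D3}
V(D1) = x^3 + x^5 - x^8  (w +8, c 10, <D> = -A^-8 + A^4 + A^12)
D2 (bracket -A^-16 + A^-12 - A^-8 + A^-4 + A^4; 12 crossings at w = +4): V = x^2 + x^4 - x^5 + x^6 - x^7
D3 (bracket A^-14 + A^-6 - A^-2; 10 crossings at w = -6): V = -x^-4 + x^-3 + x^-1
why: V(x) takes 3 values over 3 diagrams, fixing the grouping


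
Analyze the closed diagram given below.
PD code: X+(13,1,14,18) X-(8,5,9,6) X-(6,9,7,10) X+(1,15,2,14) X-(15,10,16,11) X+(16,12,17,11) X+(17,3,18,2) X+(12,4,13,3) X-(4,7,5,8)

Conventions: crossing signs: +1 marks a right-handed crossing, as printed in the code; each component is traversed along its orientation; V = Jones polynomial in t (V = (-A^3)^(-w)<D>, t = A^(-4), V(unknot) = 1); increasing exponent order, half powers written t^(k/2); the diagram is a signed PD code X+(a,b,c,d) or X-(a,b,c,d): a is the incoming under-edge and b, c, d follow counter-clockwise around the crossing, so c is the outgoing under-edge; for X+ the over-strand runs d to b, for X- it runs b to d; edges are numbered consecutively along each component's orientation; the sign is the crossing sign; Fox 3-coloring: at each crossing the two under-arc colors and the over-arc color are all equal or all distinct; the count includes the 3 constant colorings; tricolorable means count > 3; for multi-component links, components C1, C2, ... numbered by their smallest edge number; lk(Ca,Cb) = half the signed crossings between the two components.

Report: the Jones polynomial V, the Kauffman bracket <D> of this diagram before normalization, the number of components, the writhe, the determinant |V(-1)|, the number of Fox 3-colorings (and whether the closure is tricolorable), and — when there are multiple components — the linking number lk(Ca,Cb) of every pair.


V(t) = -t^-3 + t^-2 - t^-1 + 3 - t + t^2 - t^3
bracket: A^-9 - A^-5 + A^-1 - 3A^3 + A^7 - A^11 + A^15, w = +1
1 component, writhe +1, over 9 crossings
det 9, colorings 27 of 3^9 — tricolorable
observation: det 9 = |V(-1)|; divisible by 3, so tricolorable


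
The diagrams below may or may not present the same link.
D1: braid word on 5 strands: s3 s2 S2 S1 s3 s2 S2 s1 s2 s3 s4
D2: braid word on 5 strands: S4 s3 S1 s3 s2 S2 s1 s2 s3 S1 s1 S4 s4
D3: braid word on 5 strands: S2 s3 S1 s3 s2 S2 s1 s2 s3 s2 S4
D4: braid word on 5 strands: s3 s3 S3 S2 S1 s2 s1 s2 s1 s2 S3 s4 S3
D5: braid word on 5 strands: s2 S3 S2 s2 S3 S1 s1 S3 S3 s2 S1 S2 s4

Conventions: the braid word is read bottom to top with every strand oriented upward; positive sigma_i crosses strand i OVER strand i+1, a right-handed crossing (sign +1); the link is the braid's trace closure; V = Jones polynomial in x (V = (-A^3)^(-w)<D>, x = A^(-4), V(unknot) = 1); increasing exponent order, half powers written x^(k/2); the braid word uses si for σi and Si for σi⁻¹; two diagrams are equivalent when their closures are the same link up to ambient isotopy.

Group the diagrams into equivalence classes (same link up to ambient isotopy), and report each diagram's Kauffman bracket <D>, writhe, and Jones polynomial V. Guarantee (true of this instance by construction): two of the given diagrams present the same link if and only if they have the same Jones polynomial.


grouping into links: {D1, D2, D3} | {D4} | {D5}
V(D1) = -x^(1/2) - x^(3/2) - x^(5/2) + x^(9/2)  (w +5, c 11, <D> = -A^-3 + A^5 + A^9 + A^13)
V(D2) = -x^(1/2) - x^(3/2) - x^(5/2) + x^(9/2)  (w +3, c 13, <D> = -A^-9 + A^-1 + A^3 + A^7)
V(D3) = -x^(1/2) - x^(3/2) - x^(5/2) + x^(9/2)  (w +3, c 11, <D> = -A^-9 + A^-1 + A^3 + A^7)
V(D4) = -x^(1/2) - x^(5/2)  [13 crossings, <D> = A^-1 + A^7, w = +3]
D5 (bracket A^-3 + A^5 - A^9 + A^13; 13 crossings at w = -3): V = -x^(-11/2) + x^(-9/2) - x^(-7/2) - x^(-3/2)
why: 3 classes among 5 diagrams; unequal V(x) rules out equality


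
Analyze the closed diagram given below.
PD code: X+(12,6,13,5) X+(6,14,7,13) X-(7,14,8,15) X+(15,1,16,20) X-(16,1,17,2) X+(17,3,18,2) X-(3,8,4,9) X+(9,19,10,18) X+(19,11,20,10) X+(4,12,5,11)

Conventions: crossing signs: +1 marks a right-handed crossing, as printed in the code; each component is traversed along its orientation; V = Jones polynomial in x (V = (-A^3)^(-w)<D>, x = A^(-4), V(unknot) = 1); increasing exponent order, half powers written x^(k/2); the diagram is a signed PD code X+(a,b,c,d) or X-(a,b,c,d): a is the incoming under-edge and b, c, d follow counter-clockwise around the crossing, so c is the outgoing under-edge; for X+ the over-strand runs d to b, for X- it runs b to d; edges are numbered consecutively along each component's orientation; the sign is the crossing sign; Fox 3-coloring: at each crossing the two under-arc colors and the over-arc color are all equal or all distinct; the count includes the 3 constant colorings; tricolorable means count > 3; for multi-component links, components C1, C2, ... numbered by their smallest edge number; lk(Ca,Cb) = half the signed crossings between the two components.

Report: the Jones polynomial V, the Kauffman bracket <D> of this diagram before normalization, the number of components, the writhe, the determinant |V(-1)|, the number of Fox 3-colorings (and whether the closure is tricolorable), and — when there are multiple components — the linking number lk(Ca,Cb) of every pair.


V = x - x^2 + 2x^3 - x^4 + x^5 - x^6
<D> = -A^-12 + A^-8 - A^-4 + 2 - A^4 + A^8 (w = +4)
1 component over 10 crossings, w = +4
3 Fox colorings among 3^10, |V(-1)| = 7: not tricolorable
why: |V(-1)| = 7: so not tricolorable, since 3 does not divide 7


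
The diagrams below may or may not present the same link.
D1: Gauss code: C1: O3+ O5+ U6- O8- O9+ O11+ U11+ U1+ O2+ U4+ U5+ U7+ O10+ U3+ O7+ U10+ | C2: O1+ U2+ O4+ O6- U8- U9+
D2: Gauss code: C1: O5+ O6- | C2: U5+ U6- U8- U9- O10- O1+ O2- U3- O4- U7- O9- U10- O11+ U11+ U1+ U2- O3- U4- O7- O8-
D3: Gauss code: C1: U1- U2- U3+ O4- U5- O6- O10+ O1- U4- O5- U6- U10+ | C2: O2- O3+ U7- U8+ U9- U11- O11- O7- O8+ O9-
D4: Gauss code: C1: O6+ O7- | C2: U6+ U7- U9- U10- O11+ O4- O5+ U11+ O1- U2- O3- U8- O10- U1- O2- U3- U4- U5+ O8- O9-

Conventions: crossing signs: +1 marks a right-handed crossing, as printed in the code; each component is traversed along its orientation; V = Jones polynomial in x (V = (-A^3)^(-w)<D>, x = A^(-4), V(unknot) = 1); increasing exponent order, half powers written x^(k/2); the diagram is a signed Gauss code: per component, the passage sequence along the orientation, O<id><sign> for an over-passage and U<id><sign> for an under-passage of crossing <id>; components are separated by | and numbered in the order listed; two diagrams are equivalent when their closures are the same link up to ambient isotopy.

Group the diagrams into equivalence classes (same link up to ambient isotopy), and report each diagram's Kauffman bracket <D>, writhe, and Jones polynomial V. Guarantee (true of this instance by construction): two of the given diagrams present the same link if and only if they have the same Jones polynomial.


equivalence classes: {D1} | {D2, D4} | {D3}
D1 (bracket -A^-5 + A^-1 - A^3 + 2A^7 + A^15; 11 crossings at w = +7): V = -x^(3/2) - 2x^(7/2) + x^(9/2) - x^(11/2) + x^(13/2)
V(D2) = x^(-15/2) - x^(-7/2) - x^(-5/2) - x^(-3/2)  [11 crossings, <D> = A^-9 + A^-5 + A^-1 - A^15, w = -5]
V(D3) = x^(-9/2) - x^(-5/2) - x^(-3/2) - x^(-1/2)  (w -5, c 11, <D> = A^-13 + A^-9 + A^-5 - A^3)
V(D4) = x^(-15/2) - x^(-7/2) - x^(-5/2) - x^(-3/2)  [11 crossings, <D> = A^-9 + A^-5 + A^-1 - A^15, w = -5]
key observation: 3 values of V(x) split the 4 diagrams


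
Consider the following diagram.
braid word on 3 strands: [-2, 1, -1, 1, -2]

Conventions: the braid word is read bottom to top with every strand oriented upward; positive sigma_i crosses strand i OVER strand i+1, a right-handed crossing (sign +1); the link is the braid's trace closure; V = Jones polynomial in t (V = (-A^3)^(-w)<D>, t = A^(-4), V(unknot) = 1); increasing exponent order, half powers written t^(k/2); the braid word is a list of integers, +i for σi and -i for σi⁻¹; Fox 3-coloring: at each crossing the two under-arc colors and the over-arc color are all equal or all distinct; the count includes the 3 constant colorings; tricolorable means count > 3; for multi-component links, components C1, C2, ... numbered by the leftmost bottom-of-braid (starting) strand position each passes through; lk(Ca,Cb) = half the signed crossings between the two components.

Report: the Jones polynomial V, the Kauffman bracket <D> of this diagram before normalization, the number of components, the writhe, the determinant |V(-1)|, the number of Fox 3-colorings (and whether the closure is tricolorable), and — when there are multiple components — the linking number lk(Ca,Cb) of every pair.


V = -t^(-5/2) - t^(-1/2)
<D> = A^-1 + A^7 (w = -1)
2 components over 5 crossings, w = -1
lk(C1,C2): -1
3 Fox colorings among 3^5, |V(-1)| = 2: not tricolorable
why: summing lk over 1 pair gives -1


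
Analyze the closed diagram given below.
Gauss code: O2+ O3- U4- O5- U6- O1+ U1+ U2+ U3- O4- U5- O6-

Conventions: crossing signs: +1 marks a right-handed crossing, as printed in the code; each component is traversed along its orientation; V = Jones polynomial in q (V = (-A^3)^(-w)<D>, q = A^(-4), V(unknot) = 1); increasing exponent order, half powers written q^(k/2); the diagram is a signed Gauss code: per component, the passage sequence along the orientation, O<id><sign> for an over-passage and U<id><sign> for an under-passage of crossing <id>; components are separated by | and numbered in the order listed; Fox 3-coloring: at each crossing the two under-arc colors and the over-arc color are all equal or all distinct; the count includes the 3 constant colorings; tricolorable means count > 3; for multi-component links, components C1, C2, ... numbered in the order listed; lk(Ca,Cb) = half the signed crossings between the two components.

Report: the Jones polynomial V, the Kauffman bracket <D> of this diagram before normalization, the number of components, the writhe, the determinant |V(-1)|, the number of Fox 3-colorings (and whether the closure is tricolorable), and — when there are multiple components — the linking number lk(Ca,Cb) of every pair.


V = -q^-4 + q^-3 + q^-1
<D> = A^-2 + A^6 - A^10 (w = -2)
1 component over 6 crossings, w = -2
9 Fox colorings among 3^6, |V(-1)| = 3: tricolorable
why: |V(-1)| = 3: so tricolorable, since 3 divides 3


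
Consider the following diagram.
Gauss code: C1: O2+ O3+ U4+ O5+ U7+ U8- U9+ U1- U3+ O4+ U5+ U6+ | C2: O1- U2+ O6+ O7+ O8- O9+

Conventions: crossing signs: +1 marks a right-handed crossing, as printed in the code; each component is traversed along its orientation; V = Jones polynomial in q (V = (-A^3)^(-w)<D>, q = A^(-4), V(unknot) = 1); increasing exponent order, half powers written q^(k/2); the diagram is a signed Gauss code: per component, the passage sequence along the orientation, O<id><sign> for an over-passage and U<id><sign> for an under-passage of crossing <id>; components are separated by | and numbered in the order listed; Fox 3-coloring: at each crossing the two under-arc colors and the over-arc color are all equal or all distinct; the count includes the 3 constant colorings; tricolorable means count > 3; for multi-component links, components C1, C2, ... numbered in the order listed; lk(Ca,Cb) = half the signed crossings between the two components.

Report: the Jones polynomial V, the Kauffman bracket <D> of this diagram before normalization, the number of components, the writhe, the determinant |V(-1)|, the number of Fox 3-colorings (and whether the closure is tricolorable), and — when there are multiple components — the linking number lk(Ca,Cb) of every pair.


V = -q^(3/2) - 2q^(7/2) + q^(9/2) - q^(11/2) + q^(13/2)
<D> = -A^-11 + A^-7 - A^-3 + 2A + A^9 (w = +5)
2 components over 9 crossings, w = +5
lk(C1,C2): +1
9 Fox colorings among 3^9, |V(-1)| = 6: tricolorable
why: w = +5 (over 9 crossings) is diagram-only; (-A^3)^(-5) removes it from V


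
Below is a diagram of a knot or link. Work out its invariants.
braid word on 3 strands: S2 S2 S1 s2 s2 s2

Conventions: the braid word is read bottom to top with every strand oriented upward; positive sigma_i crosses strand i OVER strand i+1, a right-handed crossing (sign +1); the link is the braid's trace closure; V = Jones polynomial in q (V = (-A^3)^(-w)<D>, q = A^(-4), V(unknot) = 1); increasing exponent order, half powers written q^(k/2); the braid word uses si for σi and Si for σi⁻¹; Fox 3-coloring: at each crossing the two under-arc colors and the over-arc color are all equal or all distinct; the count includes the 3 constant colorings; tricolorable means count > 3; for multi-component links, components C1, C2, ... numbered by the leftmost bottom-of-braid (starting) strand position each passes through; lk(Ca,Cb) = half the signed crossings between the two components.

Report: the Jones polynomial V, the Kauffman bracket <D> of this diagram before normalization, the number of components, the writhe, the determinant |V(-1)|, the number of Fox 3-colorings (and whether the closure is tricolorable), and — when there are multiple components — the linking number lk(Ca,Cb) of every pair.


Jones polynomial: V(q) = 1
<D> = 1; writhe 0
components 1, writhe 0 (6 crossings)
3-colorings: 3 of 3^6, det 1 — not tricolorable
note: |V(-1)| = 1: so not tricolorable, since 3 does not divide 1


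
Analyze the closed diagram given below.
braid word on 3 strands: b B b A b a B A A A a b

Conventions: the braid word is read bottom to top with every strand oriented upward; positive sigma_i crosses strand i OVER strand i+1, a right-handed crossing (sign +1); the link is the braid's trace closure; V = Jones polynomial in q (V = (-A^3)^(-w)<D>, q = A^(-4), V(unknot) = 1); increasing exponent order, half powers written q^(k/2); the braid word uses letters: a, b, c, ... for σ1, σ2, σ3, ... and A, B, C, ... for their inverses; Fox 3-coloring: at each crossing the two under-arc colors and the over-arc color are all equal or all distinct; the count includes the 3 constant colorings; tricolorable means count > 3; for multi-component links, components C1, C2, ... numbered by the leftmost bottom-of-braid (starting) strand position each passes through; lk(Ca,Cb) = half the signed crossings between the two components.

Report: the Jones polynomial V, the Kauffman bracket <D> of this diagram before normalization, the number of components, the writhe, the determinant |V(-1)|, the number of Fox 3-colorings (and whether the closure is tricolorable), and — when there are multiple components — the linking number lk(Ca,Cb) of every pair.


V(q) = -q^-3 + 2q^-2 - 2q^-1 + 3 - 2q + 2q^2 - q^3
bracket: -A^-12 + 2A^-8 - 2A^-4 + 3 - 2A^4 + 2A^8 - A^12, w = 0
1 component, writhe 0, over 12 crossings
det 13, colorings 3 of 3^12 — not tricolorable
observation: |V(-1)| = 13: so not tricolorable, since 3 does not divide 13


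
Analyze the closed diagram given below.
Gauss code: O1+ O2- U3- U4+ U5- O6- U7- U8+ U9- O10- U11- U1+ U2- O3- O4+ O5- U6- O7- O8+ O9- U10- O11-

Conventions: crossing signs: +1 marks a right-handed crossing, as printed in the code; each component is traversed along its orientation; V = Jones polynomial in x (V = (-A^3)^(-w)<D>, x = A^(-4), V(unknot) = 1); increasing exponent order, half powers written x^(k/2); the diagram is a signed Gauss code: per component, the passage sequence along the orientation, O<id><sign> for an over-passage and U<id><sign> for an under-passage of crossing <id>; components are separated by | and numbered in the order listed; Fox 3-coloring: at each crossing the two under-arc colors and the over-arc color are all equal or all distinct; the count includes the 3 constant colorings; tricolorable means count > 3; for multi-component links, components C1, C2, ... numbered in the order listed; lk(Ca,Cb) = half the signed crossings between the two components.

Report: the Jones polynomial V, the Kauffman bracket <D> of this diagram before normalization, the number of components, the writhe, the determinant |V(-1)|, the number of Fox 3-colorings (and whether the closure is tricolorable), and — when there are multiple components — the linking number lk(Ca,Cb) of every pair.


V(x) = -x^-7 + x^-6 - x^-5 + x^-4 + x^-2
bracket: -A^-7 - A + A^5 - A^9 + A^13, w = -5
1 component, writhe -5, over 11 crossings
det 5, colorings 3 of 3^11 — not tricolorable
observation: w = -5 shifts under R1 moves; the (-A^3)^(5) factor cancels that in V


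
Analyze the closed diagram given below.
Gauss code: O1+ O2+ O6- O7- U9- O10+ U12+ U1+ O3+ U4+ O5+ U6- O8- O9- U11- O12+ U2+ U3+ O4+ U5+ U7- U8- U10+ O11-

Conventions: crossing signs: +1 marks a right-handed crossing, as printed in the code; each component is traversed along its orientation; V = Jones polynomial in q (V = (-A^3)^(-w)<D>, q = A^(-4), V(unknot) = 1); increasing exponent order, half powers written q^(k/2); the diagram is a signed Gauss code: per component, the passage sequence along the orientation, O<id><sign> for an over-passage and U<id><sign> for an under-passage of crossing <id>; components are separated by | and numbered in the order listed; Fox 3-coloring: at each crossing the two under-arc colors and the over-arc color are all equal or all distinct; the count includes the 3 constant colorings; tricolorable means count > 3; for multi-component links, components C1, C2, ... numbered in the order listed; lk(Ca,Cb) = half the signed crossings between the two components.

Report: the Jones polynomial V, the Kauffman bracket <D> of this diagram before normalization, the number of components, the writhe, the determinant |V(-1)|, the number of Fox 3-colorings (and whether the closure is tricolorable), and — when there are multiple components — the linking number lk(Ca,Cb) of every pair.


V = q^-1 - 1 + 2q - 2q^2 + 2q^3 - 2q^4 + q^5
<D> = A^-14 - 2A^-10 + 2A^-6 - 2A^-2 + 2A^2 - A^6 + A^10 (w = +2)
1 component over 12 crossings, w = +2
3 Fox colorings among 3^12, |V(-1)| = 11: not tricolorable
why: V spans 6 powers of q: at least 6 crossings in any diagram


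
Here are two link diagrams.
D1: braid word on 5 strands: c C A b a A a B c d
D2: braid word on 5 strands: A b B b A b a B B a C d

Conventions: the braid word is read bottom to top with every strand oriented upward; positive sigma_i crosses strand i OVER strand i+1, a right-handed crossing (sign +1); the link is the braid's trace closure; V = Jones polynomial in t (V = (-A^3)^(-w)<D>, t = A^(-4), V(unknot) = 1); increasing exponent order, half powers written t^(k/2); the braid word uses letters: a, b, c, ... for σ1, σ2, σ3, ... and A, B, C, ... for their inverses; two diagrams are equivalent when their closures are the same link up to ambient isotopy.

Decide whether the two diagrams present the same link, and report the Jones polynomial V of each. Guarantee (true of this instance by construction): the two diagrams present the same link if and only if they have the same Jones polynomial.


equivalent: yes
V(D1) = 1  (w +2, c 10, <D> = A^6)
V(D2) = 1  (w 0, c 12, <D> = 1)
why: Markov moves rewrite D1 (10 crossings) into D2 (12)


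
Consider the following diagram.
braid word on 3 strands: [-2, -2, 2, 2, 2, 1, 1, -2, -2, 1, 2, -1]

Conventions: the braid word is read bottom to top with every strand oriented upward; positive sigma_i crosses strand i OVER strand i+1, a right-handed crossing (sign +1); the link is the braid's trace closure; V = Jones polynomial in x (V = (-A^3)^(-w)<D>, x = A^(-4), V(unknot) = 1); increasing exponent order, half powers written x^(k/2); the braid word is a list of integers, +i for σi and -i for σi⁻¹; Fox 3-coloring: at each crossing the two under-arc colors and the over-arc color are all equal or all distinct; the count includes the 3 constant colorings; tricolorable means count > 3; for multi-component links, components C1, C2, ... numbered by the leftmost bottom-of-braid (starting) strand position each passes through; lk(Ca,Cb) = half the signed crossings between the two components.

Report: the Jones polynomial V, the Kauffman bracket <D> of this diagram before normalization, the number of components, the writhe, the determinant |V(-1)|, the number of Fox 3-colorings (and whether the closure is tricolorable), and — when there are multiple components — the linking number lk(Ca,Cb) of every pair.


Jones polynomial: V(x) = -x^-1 + 2 - x + 2x^2 - x^3 + x^4 - x^5
<D> = -A^-14 + A^-10 - A^-6 + 2A^-2 - A^2 + 2A^6 - A^10; writhe +2
components 1, writhe +2 (12 crossings)
3-colorings: 9 of 3^12, det 9 — tricolorable
note: w = +2 shifts under R1 moves; the (-A^3)^(-2) factor cancels that in V


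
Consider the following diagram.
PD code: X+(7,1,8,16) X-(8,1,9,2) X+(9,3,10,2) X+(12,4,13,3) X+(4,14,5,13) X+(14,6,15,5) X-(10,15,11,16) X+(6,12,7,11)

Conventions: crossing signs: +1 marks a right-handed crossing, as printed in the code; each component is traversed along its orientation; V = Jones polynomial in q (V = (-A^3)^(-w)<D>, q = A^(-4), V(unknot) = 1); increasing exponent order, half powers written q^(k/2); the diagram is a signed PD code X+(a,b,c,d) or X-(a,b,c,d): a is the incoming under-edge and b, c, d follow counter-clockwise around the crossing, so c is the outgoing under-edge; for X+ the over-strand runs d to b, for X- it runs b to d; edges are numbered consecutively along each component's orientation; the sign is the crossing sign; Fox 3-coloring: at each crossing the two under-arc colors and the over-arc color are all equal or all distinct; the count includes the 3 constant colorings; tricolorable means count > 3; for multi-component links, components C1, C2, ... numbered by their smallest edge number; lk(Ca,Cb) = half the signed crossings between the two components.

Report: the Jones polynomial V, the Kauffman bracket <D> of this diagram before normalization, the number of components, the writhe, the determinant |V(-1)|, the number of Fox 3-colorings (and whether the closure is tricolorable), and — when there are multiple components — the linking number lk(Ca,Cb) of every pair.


V = q + q^3 - q^4
<D> = -A^-4 + 1 + A^8 (w = +4)
1 component over 8 crossings, w = +4
9 Fox colorings among 3^8, |V(-1)| = 3: tricolorable
why: det 3 = |V(-1)|; divisible by 3, so tricolorable


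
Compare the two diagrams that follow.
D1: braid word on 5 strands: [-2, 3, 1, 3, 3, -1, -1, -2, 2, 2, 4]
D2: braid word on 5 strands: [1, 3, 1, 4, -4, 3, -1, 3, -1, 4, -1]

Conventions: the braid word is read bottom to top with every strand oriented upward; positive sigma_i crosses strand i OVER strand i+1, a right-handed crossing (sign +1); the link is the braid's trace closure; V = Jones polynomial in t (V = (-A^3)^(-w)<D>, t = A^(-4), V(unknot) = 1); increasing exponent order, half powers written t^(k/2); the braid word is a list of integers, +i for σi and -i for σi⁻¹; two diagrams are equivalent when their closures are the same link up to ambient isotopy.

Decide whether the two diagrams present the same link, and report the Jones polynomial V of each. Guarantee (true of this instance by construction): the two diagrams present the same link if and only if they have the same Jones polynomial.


equivalent: yes
D1 (bracket -A^-9 + A^-1 + A^3 + A^7; 11 crossings at w = +3): V = -t^(1/2) - t^(3/2) - t^(5/2) + t^(9/2)
D2 (bracket -A^-9 + A^-1 + A^3 + A^7; 11 crossings at w = +3): V = -t^(1/2) - t^(3/2) - t^(5/2) + t^(9/2)
key observation: from 11 to 11 crossings by R-moves: one link, two diagrams
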